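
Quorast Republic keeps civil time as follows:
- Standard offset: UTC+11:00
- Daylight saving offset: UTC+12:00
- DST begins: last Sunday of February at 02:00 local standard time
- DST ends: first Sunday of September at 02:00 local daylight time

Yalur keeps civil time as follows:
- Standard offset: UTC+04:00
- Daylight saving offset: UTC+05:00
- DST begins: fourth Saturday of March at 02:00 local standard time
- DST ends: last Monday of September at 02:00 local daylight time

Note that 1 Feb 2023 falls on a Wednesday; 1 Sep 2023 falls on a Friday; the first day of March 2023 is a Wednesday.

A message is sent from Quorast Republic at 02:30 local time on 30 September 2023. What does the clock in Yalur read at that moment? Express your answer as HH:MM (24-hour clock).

19:30

1 February 2023 is a Wednesday, so Sundays fall on 5, 12, 19, 26; the last is February 26.
1 September 2023 is a Friday, so the first Sunday is September 3.
30 September 2023 does not fall between 26 February and 3 September, so daylight saving is not in effect and Quorast Republic is at UTC+11:00.
02:30 Quorast Republic − 11h = 15:30 UTC (rolling into the previous day, 29 September 2023).
1 March 2023 is a Wednesday, so the first Saturday is March 4 and the fourth is March 25.
1 September 2023 is a Friday, so Mondays fall on 4, 11, 18, 25; the last is September 25.
At the standard offset (UTC+04:00), 15:30 UTC + 4h = 19:30 Yalur standard time.
Daylight saving runs 25 March – 25 September; the standard-time date in Yalur, 29 September 2023, is outside that window, so Yalur is on standard time at UTC+04:00.
15:30 UTC + 4h = 19:30 Yalur.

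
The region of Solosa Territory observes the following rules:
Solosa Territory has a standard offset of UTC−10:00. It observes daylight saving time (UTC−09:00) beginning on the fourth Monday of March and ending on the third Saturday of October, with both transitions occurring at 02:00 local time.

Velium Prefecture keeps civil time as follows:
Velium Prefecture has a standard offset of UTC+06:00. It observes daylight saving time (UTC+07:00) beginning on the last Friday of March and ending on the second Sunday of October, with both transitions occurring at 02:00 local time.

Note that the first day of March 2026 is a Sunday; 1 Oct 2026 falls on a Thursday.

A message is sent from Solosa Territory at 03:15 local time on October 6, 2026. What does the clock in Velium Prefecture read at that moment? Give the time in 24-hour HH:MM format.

19:15

1 March 2026 is a Sunday, so the first Monday is March 2 and the fourth is March 23.
1 October 2026 is a Thursday, so the first Saturday is October 3 and the third is October 17.
October 6, 2026 falls between 23 March and 17 October, so daylight saving is in effect and Solosa Territory is at UTC−09:00.
03:15 Solosa Territory + 9h = 12:15 UTC.
1 March 2026 is a Sunday, so Fridays fall on 6, 13, 20, 27; the last is March 27.
1 October 2026 is a Thursday, so the first Sunday is October 4 and the second is October 11.
At the standard offset (UTC+06:00), 12:15 UTC + 6h = 18:15 Velium Prefecture standard time.
The standard-time date in Velium Prefecture, October 6, 2026, lies within the daylight-saving period (27 March – 11 October), so Velium Prefecture is on daylight time, UTC+07:00.
12:15 UTC + 7h = 19:15 Velium Prefecture.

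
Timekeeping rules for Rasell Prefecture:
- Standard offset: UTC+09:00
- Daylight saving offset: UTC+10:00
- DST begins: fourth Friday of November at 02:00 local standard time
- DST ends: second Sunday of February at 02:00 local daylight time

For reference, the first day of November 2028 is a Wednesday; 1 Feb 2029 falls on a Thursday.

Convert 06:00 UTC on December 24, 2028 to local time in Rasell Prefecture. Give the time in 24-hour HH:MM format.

1 November 2028 is a Wednesday, so the first Friday is November 3 and the fourth is November 24.
1 February 2029 is a Thursday, so the first Sunday is February 4 and the second is February 11.
At the standard offset (UTC+09:00), 06:00 UTC + 9h = 15:00 Rasell Prefecture standard time.
The standard-time date in Rasell Prefecture, December 24, 2028, lies within the daylight-saving period (24 November 2028 – 11 February 2029), so Rasell Prefecture is on daylight time, UTC+10:00.
06:00 UTC + 10h = 16:00 local.

16:00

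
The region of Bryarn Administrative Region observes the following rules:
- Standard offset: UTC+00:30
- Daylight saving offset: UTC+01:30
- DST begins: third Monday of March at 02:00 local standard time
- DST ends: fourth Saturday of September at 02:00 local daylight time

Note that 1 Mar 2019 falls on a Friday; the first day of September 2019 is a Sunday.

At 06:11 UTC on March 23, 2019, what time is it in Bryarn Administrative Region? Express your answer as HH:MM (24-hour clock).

1 March 2019 is a Friday, so the first Monday is March 4 and the third is March 18.
1 September 2019 is a Sunday, so the first Saturday is September 7 and the fourth is September 28.
At the standard offset (UTC+00:30), 06:11 UTC + 0h30m = 06:41 Bryarn Administrative Region standard time.
Daylight saving runs 18 March – 28 September; the standard-time date in Bryarn Administrative Region, March 23, 2019, is inside that window, so Bryarn Administrative Region is at UTC+01:30.
06:11 UTC + 1h30m = 07:41 local.

07:41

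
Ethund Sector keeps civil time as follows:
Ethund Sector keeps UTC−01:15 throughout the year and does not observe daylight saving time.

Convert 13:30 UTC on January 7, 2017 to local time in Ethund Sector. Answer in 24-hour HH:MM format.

12:15

Ethund Sector stays on UTC−01:15 all year.
13:30 UTC − 1h15m = 12:15 local.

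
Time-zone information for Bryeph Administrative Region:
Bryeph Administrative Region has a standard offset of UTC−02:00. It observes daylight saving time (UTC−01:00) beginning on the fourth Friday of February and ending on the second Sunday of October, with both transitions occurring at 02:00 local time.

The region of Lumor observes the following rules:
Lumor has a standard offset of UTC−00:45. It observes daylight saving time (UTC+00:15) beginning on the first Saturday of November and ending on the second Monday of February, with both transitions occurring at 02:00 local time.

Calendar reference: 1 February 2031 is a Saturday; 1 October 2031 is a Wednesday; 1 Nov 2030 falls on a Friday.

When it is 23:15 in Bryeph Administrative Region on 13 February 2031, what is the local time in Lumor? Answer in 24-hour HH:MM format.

00:30

1 February 2031 is a Saturday, so the first Friday is February 7 and the fourth is February 28.
1 October 2031 is a Wednesday, so the first Sunday is October 5 and the second is October 12.
Daylight saving runs 28 February – 12 October; 13 February 2031 is outside that window, so Bryeph Administrative Region is on standard time at UTC−02:00.
23:15 Bryeph Administrative Region + 2h = 01:15 UTC (rolling into the next day, 14 February 2031).
1 November 2030 is a Friday, so the first Saturday is November 2.
1 February 2031 is a Saturday, so the first Monday is February 3 and the second is February 10.
At the standard offset (UTC−00:45), 01:15 UTC − 0h45m = 00:30 Lumor standard time.
The standard-time date in Lumor, 14 February 2031, is outside the daylight-saving period (2 November 2030 – 10 February 2031), so Lumor is on standard time, UTC−00:45.
01:15 UTC − 0h45m = 00:30 Lumor.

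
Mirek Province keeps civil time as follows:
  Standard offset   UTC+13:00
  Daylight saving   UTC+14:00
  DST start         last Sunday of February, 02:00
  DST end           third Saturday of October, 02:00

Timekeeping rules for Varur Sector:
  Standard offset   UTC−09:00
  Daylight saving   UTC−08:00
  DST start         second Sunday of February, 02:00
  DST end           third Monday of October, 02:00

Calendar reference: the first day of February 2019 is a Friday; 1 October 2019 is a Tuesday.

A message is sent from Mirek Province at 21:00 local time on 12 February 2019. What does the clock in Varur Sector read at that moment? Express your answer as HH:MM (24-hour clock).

00:00

1 February 2019 is a Friday, so Sundays fall on 3, 10, 17, 24; the last is February 24.
1 October 2019 is a Tuesday, so the first Saturday is October 5 and the third is October 19.
12 February 2019 is outside the daylight-saving period (24 February – 19 October), so Mirek Province is on standard time, UTC+13:00.
21:00 Mirek Province − 13h = 08:00 UTC.
1 February 2019 is a Friday, so the first Sunday is February 3 and the second is February 10.
1 October 2019 is a Tuesday, so the first Monday is October 7 and the third is October 21.
At the standard offset (UTC−09:00), 08:00 UTC − 9h = 23:00 Varur Sector standard time (rolling into the previous day, 11 February 2019).
The standard-time date in Varur Sector, 11 February 2019, falls between 10 February and 21 October, so daylight saving is in effect and Varur Sector is at UTC−08:00.
08:00 UTC − 8h = 00:00 Varur Sector.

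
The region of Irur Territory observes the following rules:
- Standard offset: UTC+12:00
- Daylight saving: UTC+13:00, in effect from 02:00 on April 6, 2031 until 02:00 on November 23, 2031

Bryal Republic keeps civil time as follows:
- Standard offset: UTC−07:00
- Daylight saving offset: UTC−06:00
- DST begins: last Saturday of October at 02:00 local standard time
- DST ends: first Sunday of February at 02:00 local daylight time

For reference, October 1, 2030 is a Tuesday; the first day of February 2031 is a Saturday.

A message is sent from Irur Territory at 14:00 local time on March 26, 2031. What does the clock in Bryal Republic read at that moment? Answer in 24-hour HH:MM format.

19:00

Daylight saving runs 6 April – 23 November; March 26, 2031 is outside that window, so Irur Territory is on standard time at UTC+12:00.
14:00 Irur Territory − 12h = 02:00 UTC.
1 October 2030 is a Tuesday, so Saturdays fall on 5, 12, 19, 26; the last is October 26.
1 February 2031 is a Saturday, so the first Sunday is February 2.
At the standard offset (UTC−07:00), 02:00 UTC − 7h = 19:00 Bryal Republic standard time (rolling into the previous day, 25 March 2031).
The standard-time date in Bryal Republic, March 25, 2031, does not fall between 26 October 2030 and 2 February 2031, so daylight saving is not in effect and Bryal Republic is at UTC−07:00.
02:00 UTC − 7h = 19:00 Bryal Republic (rolling into the previous day, 25 March 2031).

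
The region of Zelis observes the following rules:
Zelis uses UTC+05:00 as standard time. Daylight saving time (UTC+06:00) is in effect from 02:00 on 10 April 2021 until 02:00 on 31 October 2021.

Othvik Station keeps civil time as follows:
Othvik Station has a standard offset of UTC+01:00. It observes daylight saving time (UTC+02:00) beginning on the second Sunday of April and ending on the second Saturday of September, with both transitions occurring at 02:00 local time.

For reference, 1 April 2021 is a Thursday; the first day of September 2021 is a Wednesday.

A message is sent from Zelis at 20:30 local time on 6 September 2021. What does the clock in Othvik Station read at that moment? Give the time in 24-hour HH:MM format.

Daylight saving runs 10 April – 31 October; 6 September 2021 is inside that window, so Zelis is at UTC+06:00.
20:30 Zelis − 6h = 14:30 UTC.
1 April 2021 is a Thursday, so the first Sunday is April 4 and the second is April 11.
1 September 2021 is a Wednesday, so the first Saturday is September 4 and the second is September 11.
At the standard offset (UTC+01:00), 14:30 UTC + 1h = 15:30 Othvik Station standard time.
The standard-time date in Othvik Station, 6 September 2021, lies within the daylight-saving period (11 April – 11 September), so Othvik Station is on daylight time, UTC+02:00.
14:30 UTC + 2h = 16:30 Othvik Station.

16:30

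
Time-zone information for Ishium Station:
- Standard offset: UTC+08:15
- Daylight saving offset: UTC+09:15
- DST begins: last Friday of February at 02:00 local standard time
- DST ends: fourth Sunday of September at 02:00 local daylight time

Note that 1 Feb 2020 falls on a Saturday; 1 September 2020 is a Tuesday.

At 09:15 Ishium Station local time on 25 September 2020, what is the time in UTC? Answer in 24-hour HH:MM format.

1 February 2020 is a Saturday, so Fridays fall on 7, 14, 21, 28; the last is February 28.
1 September 2020 is a Tuesday, so the first Sunday is September 6 and the fourth is September 27.
25 September 2020 lies within the daylight-saving period (28 February – 27 September), so Ishium Station is on daylight time, UTC+09:15.
09:15 local − 9h15m = 00:00 UTC.

00:00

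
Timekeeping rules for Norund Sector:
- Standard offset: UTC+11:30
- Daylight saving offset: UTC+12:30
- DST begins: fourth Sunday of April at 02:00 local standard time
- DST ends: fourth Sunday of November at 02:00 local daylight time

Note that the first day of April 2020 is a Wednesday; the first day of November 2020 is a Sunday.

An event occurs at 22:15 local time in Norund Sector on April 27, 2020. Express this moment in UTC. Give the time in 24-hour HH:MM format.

09:45

1 April 2020 is a Wednesday, so the first Sunday is April 5 and the fourth is April 26.
1 November 2020 is a Sunday, so the first Sunday is November 1 and the fourth is November 22.
Daylight saving runs 26 April – 22 November; April 27, 2020 is inside that window, so Norund Sector is at UTC+12:30.
22:15 local − 12h30m = 09:45 UTC.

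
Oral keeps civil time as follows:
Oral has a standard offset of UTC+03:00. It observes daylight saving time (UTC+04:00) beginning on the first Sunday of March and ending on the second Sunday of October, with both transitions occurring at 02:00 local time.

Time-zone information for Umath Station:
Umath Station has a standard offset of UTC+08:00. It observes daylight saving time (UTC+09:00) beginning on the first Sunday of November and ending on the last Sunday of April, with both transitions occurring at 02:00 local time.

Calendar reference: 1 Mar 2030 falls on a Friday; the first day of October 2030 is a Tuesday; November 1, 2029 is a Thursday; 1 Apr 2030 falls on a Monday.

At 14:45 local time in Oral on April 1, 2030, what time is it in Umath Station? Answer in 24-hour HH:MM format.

1 March 2030 is a Friday, so the first Sunday is March 3.
1 October 2030 is a Tuesday, so the first Sunday is October 6 and the second is October 13.
April 1, 2030 lies within the daylight-saving period (3 March – 13 October), so Oral is on daylight time, UTC+04:00.
14:45 Oral − 4h = 10:45 UTC.
1 November 2029 is a Thursday, so the first Sunday is November 4.
1 April 2030 is a Monday, so Sundays fall on 7, 14, 21, 28; the last is April 28.
At the standard offset (UTC+08:00), 10:45 UTC + 8h = 18:45 Umath Station standard time.
Daylight saving runs 4 November 2029 – 28 April 2030; the standard-time date in Umath Station, April 1, 2030, is inside that window, so Umath Station is at UTC+09:00.
10:45 UTC + 9h = 19:45 Umath Station.

19:45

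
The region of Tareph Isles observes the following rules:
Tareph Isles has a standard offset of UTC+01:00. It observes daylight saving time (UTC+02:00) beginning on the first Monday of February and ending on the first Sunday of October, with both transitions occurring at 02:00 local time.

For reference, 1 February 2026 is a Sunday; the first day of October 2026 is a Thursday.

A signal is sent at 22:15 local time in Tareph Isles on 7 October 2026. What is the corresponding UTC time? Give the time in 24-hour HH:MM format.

21:15

1 February 2026 is a Sunday, so the first Monday is February 2.
1 October 2026 is a Thursday, so the first Sunday is October 4.
7 October 2026 is outside the daylight-saving period (2 February – 4 October), so Tareph Isles is on standard time, UTC+01:00.
22:15 local − 1h = 21:15 UTC.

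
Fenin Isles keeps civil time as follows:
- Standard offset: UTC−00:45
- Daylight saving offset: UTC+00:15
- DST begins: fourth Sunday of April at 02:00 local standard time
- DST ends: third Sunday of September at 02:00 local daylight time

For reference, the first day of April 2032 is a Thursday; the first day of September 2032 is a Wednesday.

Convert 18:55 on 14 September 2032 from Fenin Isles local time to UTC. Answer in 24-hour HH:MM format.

1 April 2032 is a Thursday, so the first Sunday is April 4 and the fourth is April 25.
1 September 2032 is a Wednesday, so the first Sunday is September 5 and the third is September 19.
Daylight saving runs 25 April – 19 September; 14 September 2032 is inside that window, so Fenin Isles is at UTC+00:15.
18:55 local − 0h15m = 18:40 UTC.

18:40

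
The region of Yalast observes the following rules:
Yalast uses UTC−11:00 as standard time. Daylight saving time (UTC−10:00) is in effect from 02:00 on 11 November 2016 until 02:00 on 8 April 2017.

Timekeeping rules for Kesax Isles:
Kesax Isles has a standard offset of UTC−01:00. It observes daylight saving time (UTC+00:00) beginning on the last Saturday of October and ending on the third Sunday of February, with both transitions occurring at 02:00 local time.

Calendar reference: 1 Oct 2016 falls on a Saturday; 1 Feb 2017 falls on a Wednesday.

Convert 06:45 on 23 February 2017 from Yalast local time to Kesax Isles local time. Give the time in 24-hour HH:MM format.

15:45

Daylight saving runs 11 November 2016 – 8 April 2017; 23 February 2017 is inside that window, so Yalast is at UTC−10:00.
06:45 Yalast + 10h = 16:45 UTC.
1 October 2016 is a Saturday, so Saturdays fall on 1, 8, 15, 22, 29; the last is October 29.
1 February 2017 is a Wednesday, so the first Sunday is February 5 and the third is February 19.
At the standard offset (UTC−01:00), 16:45 UTC − 1h = 15:45 Kesax Isles standard time.
The standard-time date in Kesax Isles, 23 February 2017, does not fall between 29 October 2016 and 19 February 2017, so daylight saving is not in effect and Kesax Isles is at UTC−01:00.
16:45 UTC − 1h = 15:45 Kesax Isles.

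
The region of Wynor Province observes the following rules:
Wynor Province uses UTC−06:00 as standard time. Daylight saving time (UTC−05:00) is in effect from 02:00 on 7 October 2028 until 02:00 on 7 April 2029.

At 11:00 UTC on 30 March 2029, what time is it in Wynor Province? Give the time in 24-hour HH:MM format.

06:00

At the standard offset (UTC−06:00), 11:00 UTC − 6h = 05:00 Wynor Province standard time.
The standard-time date in Wynor Province, 30 March 2029, falls between 7 October 2028 and 7 April 2029, so daylight saving is in effect and Wynor Province is at UTC−05:00.
11:00 UTC − 5h = 06:00 local.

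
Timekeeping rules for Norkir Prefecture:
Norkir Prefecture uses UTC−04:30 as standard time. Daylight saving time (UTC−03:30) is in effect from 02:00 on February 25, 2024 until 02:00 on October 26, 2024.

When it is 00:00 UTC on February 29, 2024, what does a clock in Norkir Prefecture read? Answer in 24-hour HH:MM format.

20:30

At the standard offset (UTC−04:30), 00:00 UTC − 4h30m = 19:30 Norkir Prefecture standard time (rolling into the previous day, 28 February 2024).
Daylight saving runs 25 February – 26 October; the standard-time date in Norkir Prefecture, February 28, 2024, is inside that window, so Norkir Prefecture is at UTC−03:30.
00:00 UTC − 3h30m = 20:30 local (rolling into the previous day, 28 February 2024).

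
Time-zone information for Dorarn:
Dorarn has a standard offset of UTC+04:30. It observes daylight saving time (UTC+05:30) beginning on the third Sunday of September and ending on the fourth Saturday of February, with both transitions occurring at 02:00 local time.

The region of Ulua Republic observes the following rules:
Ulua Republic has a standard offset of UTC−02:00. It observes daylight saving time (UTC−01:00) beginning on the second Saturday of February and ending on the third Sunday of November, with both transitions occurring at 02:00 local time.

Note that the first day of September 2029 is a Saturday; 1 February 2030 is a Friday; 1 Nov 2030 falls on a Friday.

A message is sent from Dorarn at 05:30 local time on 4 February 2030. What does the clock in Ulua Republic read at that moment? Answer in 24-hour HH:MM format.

1 September 2029 is a Saturday, so the first Sunday is September 2 and the third is September 16.
1 February 2030 is a Friday, so the first Saturday is February 2 and the fourth is February 23.
Daylight saving runs 16 September 2029 – 23 February 2030; 4 February 2030 is inside that window, so Dorarn is at UTC+05:30.
05:30 Dorarn − 5h30m = 00:00 UTC.
1 February 2030 is a Friday, so the first Saturday is February 2 and the second is February 9.
1 November 2030 is a Friday, so the first Sunday is November 3 and the third is November 17.
At the standard offset (UTC−02:00), 00:00 UTC − 2h = 22:00 Ulua Republic standard time (rolling into the previous day, 3 February 2030).
Daylight saving runs 9 February – 17 November; the standard-time date in Ulua Republic, 3 February 2030, is outside that window, so Ulua Republic is on standard time at UTC−02:00.
00:00 UTC − 2h = 22:00 Ulua Republic (rolling into the previous day, 3 February 2030).

22:00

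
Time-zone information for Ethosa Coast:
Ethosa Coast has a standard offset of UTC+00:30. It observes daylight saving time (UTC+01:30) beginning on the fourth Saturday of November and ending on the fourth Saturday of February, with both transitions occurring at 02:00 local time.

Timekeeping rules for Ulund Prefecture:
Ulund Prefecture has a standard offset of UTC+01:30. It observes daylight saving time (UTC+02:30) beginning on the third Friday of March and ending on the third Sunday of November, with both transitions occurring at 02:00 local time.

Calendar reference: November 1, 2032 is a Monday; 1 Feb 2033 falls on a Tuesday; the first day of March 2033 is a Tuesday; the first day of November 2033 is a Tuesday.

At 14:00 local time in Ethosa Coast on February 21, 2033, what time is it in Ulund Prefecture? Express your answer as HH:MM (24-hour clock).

14:00

1 November 2032 is a Monday, so the first Saturday is November 6 and the fourth is November 27.
1 February 2033 is a Tuesday, so the first Saturday is February 5 and the fourth is February 26.
Daylight saving runs 27 November 2032 – 26 February 2033; February 21, 2033 is inside that window, so Ethosa Coast is at UTC+01:30.
14:00 Ethosa Coast − 1h30m = 12:30 UTC.
1 March 2033 is a Tuesday, so the first Friday is March 4 and the third is March 18.
1 November 2033 is a Tuesday, so the first Sunday is November 6 and the third is November 20.
At the standard offset (UTC+01:30), 12:30 UTC + 1h30m = 14:00 Ulund Prefecture standard time.
Daylight saving runs 18 March – 20 November; the standard-time date in Ulund Prefecture, February 21, 2033, is outside that window, so Ulund Prefecture is on standard time at UTC+01:30.
12:30 UTC + 1h30m = 14:00 Ulund Prefecture.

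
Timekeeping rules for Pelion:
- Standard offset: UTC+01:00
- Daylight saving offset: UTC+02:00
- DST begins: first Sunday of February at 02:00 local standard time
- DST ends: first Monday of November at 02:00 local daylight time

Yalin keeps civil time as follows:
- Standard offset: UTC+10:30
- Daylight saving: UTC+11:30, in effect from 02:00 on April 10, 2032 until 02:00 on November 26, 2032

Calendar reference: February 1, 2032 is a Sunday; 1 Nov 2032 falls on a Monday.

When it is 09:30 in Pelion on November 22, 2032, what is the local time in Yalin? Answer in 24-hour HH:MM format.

1 February 2032 is a Sunday, so the first Sunday is February 1.
1 November 2032 is a Monday, so the first Monday is November 1.
November 22, 2032 is outside the daylight-saving period (1 February – 1 November), so Pelion is on standard time, UTC+01:00.
09:30 Pelion − 1h = 08:30 UTC.
At the standard offset (UTC+10:30), 08:30 UTC + 10h30m = 19:00 Yalin standard time.
The standard-time date in Yalin, November 22, 2032, lies within the daylight-saving period (10 April – 26 November), so Yalin is on daylight time, UTC+11:30.
08:30 UTC + 11h30m = 20:00 Yalin.

20:00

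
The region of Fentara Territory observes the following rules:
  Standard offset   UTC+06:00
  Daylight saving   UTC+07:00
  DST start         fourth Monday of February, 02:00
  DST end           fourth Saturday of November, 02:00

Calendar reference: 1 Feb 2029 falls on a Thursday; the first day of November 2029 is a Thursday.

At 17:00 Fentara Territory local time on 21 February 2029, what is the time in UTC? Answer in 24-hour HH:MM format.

11:00

1 February 2029 is a Thursday, so the first Monday is February 5 and the fourth is February 26.
1 November 2029 is a Thursday, so the first Saturday is November 3 and the fourth is November 24.
Daylight saving runs 26 February – 24 November; 21 February 2029 is outside that window, so Fentara Territory is on standard time at UTC+06:00.
17:00 local − 6h = 11:00 UTC.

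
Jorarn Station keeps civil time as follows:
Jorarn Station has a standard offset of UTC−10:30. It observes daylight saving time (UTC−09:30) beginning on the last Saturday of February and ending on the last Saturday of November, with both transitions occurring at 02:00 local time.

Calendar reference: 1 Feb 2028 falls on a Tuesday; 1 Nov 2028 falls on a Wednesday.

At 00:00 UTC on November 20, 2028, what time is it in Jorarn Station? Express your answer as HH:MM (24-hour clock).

14:30

1 February 2028 is a Tuesday, so Saturdays fall on 5, 12, 19, 26; the last is February 26.
1 November 2028 is a Wednesday, so Saturdays fall on 4, 11, 18, 25; the last is November 25.
At the standard offset (UTC−10:30), 00:00 UTC − 10h30m = 13:30 Jorarn Station standard time (rolling into the previous day, 19 November 2028).
The standard-time date in Jorarn Station, November 19, 2028, falls between 26 February and 25 November, so daylight saving is in effect and Jorarn Station is at UTC−09:30.
00:00 UTC − 9h30m = 14:30 local (rolling into the previous day, 19 November 2028).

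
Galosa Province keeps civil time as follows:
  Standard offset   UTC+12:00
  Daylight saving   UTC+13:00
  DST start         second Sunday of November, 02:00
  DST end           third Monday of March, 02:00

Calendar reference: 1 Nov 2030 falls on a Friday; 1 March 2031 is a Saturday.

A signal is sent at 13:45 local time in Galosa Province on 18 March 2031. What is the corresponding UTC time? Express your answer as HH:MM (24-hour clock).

01:45

1 November 2030 is a Friday, so the first Sunday is November 3 and the second is November 10.
1 March 2031 is a Saturday, so the first Monday is March 3 and the third is March 17.
18 March 2031 is outside the daylight-saving period (10 November 2030 – 17 March 2031), so Galosa Province is on standard time, UTC+12:00.
13:45 local − 12h = 01:45 UTC.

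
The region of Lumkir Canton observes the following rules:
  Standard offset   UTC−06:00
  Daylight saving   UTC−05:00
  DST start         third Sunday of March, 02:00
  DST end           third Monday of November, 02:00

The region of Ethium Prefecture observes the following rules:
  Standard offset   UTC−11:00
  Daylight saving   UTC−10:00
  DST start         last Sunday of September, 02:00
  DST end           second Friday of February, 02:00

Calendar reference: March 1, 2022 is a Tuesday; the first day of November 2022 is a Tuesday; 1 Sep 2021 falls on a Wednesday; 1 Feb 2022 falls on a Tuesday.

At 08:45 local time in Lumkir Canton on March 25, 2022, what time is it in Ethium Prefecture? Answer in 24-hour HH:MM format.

02:45

1 March 2022 is a Tuesday, so the first Sunday is March 6 and the third is March 20.
1 November 2022 is a Tuesday, so the first Monday is November 7 and the third is November 21.
March 25, 2022 lies within the daylight-saving period (20 March – 21 November), so Lumkir Canton is on daylight time, UTC−05:00.
08:45 Lumkir Canton + 5h = 13:45 UTC.
1 September 2021 is a Wednesday, so Sundays fall on 5, 12, 19, 26; the last is September 26.
1 February 2022 is a Tuesday, so the first Friday is February 4 and the second is February 11.
At the standard offset (UTC−11:00), 13:45 UTC − 11h = 02:45 Ethium Prefecture standard time.
Daylight saving runs 26 September 2021 – 11 February 2022; the standard-time date in Ethium Prefecture, March 25, 2022, is outside that window, so Ethium Prefecture is on standard time at UTC−11:00.
13:45 UTC − 11h = 02:45 Ethium Prefecture.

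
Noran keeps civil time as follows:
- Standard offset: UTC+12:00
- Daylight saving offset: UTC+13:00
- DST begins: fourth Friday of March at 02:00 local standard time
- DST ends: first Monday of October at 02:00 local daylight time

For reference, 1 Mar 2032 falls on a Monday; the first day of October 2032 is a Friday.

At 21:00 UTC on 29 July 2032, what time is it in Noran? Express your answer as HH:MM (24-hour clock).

1 March 2032 is a Monday, so the first Friday is March 5 and the fourth is March 26.
1 October 2032 is a Friday, so the first Monday is October 4.
At the standard offset (UTC+12:00), 21:00 UTC + 12h = 09:00 Noran standard time (rolling into the next day, 30 July 2032).
The standard-time date in Noran, 30 July 2032, falls between 26 March and 4 October, so daylight saving is in effect and Noran is at UTC+13:00.
21:00 UTC + 13h = 10:00 local (rolling into the next day, 30 July 2032).

10:00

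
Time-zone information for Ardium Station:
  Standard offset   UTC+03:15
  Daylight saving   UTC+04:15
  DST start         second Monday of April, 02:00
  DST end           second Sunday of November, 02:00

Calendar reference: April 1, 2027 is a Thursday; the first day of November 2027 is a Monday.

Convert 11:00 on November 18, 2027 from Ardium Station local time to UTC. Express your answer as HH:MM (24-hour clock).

1 April 2027 is a Thursday, so the first Monday is April 5 and the second is April 12.
1 November 2027 is a Monday, so the first Sunday is November 7 and the second is November 14.
Daylight saving runs 12 April – 14 November; November 18, 2027 is outside that window, so Ardium Station is on standard time at UTC+03:15.
11:00 local − 3h15m = 07:45 UTC.

07:45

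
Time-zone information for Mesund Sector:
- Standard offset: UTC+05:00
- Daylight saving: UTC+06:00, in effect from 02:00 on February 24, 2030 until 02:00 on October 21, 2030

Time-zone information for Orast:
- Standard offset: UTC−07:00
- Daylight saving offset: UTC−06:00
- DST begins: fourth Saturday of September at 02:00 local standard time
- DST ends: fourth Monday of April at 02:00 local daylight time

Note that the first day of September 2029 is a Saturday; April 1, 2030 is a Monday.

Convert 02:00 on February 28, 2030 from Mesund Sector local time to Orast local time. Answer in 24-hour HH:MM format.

14:00

Daylight saving runs 24 February – 21 October; February 28, 2030 is inside that window, so Mesund Sector is at UTC+06:00.
02:00 Mesund Sector − 6h = 20:00 UTC (rolling into the previous day, 27 February 2030).
1 September 2029 is a Saturday, so the first Saturday is September 1 and the fourth is September 22.
1 April 2030 is a Monday, so the first Monday is April 1 and the fourth is April 22.
At the standard offset (UTC−07:00), 20:00 UTC − 7h = 13:00 Orast standard time.
The standard-time date in Orast, February 27, 2030, falls between 22 September 2029 and 22 April 2030, so daylight saving is in effect and Orast is at UTC−06:00.
20:00 UTC − 6h = 14:00 Orast.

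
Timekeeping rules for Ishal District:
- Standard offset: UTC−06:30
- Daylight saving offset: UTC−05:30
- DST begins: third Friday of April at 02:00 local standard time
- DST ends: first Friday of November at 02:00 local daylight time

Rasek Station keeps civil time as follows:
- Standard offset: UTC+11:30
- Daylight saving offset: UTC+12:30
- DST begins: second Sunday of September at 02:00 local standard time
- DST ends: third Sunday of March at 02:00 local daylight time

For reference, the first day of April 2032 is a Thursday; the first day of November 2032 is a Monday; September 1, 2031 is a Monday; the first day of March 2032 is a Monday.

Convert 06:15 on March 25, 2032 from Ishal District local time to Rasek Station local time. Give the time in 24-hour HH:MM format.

00:15

1 April 2032 is a Thursday, so the first Friday is April 2 and the third is April 16.
1 November 2032 is a Monday, so the first Friday is November 5.
Daylight saving runs 16 April – 5 November; March 25, 2032 is outside that window, so Ishal District is on standard time at UTC−06:30.
06:15 Ishal District + 6h30m = 12:45 UTC.
1 September 2031 is a Monday, so the first Sunday is September 7 and the second is September 14.
1 March 2032 is a Monday, so the first Sunday is March 7 and the third is March 21.
At the standard offset (UTC+11:30), 12:45 UTC + 11h30m = 00:15 Rasek Station standard time (rolling into the next day, 26 March 2032).
The standard-time date in Rasek Station, March 26, 2032, does not fall between 14 September 2031 and 21 March 2032, so daylight saving is not in effect and Rasek Station is at UTC+11:30.
12:45 UTC + 11h30m = 00:15 Rasek Station (rolling into the next day, 26 March 2032).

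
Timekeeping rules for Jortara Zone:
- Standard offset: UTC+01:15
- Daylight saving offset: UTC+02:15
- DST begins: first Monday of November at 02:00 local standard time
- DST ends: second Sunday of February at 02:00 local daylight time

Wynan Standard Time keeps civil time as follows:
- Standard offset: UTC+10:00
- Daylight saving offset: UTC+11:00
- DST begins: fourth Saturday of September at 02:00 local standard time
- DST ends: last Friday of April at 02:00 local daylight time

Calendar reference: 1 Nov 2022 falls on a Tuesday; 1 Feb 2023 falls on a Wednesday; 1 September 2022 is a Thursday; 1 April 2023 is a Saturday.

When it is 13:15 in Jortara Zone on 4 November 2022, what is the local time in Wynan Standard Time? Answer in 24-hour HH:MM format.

23:00

1 November 2022 is a Tuesday, so the first Monday is November 7.
1 February 2023 is a Wednesday, so the first Sunday is February 5 and the second is February 12.
Daylight saving runs 7 November 2022 – 12 February 2023; 4 November 2022 is outside that window, so Jortara Zone is on standard time at UTC+01:15.
13:15 Jortara Zone − 1h15m = 12:00 UTC.
1 September 2022 is a Thursday, so the first Saturday is September 3 and the fourth is September 24.
1 April 2023 is a Saturday, so Fridays fall on 7, 14, 21, 28; the last is April 28.
At the standard offset (UTC+10:00), 12:00 UTC + 10h = 22:00 Wynan Standard Time standard time.
The standard-time date in Wynan Standard Time, 4 November 2022, lies within the daylight-saving period (24 September 2022 – 28 April 2023), so Wynan Standard Time is on daylight time, UTC+11:00.
12:00 UTC + 11h = 23:00 Wynan Standard Time.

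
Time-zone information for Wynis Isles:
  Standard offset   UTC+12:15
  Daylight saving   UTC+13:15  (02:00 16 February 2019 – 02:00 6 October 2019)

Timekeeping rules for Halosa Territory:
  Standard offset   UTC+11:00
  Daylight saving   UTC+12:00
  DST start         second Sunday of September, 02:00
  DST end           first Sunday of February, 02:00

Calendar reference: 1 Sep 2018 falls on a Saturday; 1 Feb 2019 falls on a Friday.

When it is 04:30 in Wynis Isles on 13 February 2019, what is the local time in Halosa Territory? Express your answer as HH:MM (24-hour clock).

13 February 2019 does not fall between 16 February and 6 October, so daylight saving is not in effect and Wynis Isles is at UTC+12:15.
04:30 Wynis Isles − 12h15m = 16:15 UTC (rolling into the previous day, 12 February 2019).
1 September 2018 is a Saturday, so the first Sunday is September 2 and the second is September 9.
1 February 2019 is a Friday, so the first Sunday is February 3.
At the standard offset (UTC+11:00), 16:15 UTC + 11h = 03:15 Halosa Territory standard time (rolling into the next day, 13 February 2019).
The standard-time date in Halosa Territory, 13 February 2019, is outside the daylight-saving period (9 September 2018 – 3 February 2019), so Halosa Territory is on standard time, UTC+11:00.
16:15 UTC + 11h = 03:15 Halosa Territory (rolling into the next day, 13 February 2019).

03:15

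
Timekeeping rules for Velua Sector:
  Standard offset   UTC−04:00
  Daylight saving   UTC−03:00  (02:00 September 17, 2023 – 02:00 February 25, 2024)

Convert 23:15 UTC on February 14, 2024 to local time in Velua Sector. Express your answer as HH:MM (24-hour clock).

20:15

At the standard offset (UTC−04:00), 23:15 UTC − 4h = 19:15 Velua Sector standard time.
The standard-time date in Velua Sector, February 14, 2024, falls between 17 September 2023 and 25 February 2024, so daylight saving is in effect and Velua Sector is at UTC−03:00.
23:15 UTC − 3h = 20:15 local.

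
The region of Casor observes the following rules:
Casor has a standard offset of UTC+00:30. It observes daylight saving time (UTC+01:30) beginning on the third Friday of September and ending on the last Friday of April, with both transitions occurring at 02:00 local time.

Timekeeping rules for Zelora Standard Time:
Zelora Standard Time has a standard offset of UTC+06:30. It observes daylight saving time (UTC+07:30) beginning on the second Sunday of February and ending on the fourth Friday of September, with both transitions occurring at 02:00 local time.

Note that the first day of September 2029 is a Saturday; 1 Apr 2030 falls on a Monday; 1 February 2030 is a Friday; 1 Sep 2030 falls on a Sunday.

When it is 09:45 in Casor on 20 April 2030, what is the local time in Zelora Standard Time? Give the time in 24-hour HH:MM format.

15:45

1 September 2029 is a Saturday, so the first Friday is September 7 and the third is September 21.
1 April 2030 is a Monday, so Fridays fall on 5, 12, 19, 26; the last is April 26.
20 April 2030 falls between 21 September 2029 and 26 April 2030, so daylight saving is in effect and Casor is at UTC+01:30.
09:45 Casor − 1h30m = 08:15 UTC.
1 February 2030 is a Friday, so the first Sunday is February 3 and the second is February 10.
1 September 2030 is a Sunday, so the first Friday is September 6 and the fourth is September 27.
At the standard offset (UTC+06:30), 08:15 UTC + 6h30m = 14:45 Zelora Standard Time standard time.
Daylight saving runs 10 February – 27 September; the standard-time date in Zelora Standard Time, 20 April 2030, is inside that window, so Zelora Standard Time is at UTC+07:30.
08:15 UTC + 7h30m = 15:45 Zelora Standard Time.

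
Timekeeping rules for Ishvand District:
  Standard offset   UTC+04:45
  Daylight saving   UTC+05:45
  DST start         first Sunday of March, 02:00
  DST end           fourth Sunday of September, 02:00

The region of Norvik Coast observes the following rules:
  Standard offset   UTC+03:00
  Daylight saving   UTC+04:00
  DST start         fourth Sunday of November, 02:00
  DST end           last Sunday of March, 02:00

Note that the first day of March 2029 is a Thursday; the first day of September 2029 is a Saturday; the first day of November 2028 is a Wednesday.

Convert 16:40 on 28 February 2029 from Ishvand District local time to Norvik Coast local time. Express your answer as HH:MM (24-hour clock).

15:55

1 March 2029 is a Thursday, so the first Sunday is March 4.
1 September 2029 is a Saturday, so the first Sunday is September 2 and the fourth is September 23.
Daylight saving runs 4 March – 23 September; 28 February 2029 is outside that window, so Ishvand District is on standard time at UTC+04:45.
16:40 Ishvand District − 4h45m = 11:55 UTC.
1 November 2028 is a Wednesday, so the first Sunday is November 5 and the fourth is November 26.
1 March 2029 is a Thursday, so Sundays fall on 4, 11, 18, 25; the last is March 25.
At the standard offset (UTC+03:00), 11:55 UTC + 3h = 14:55 Norvik Coast standard time.
The standard-time date in Norvik Coast, 28 February 2029, lies within the daylight-saving period (26 November 2028 – 25 March 2029), so Norvik Coast is on daylight time, UTC+04:00.
11:55 UTC + 4h = 15:55 Norvik Coast.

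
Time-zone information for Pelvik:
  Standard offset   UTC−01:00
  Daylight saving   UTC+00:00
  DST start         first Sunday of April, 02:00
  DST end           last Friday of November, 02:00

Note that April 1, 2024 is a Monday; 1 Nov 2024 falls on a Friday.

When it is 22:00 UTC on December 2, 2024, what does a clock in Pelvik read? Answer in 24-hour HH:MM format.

1 April 2024 is a Monday, so the first Sunday is April 7.
1 November 2024 is a Friday, so Fridays fall on 1, 8, 15, 22, 29; the last is November 29.
At the standard offset (UTC−01:00), 22:00 UTC − 1h = 21:00 Pelvik standard time.
The standard-time date in Pelvik, December 2, 2024, does not fall between 7 April and 29 November, so daylight saving is not in effect and Pelvik is at UTC−01:00.
22:00 UTC − 1h = 21:00 local.

21:00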